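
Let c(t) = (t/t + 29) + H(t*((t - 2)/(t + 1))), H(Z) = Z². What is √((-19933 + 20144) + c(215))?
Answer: √234269569/72 ≈ 212.58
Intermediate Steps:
c(t) = 30 + t²*(-2 + t)²/(1 + t)² (c(t) = (t/t + 29) + (t*((t - 2)/(t + 1)))² = (1 + 29) + (t*((-2 + t)/(1 + t)))² = 30 + (t*((-2 + t)/(1 + t)))² = 30 + (t*(-2 + t)/(1 + t))² = 30 + t²*(-2 + t)²/(1 + t)²)
√((-19933 + 20144) + c(215)) = √((-19933 + 20144) + (30 + 215²*(-2 + 215)²/(1 + 215)²)) = √(211 + (30 + 46225*213²/216²)) = √(211 + (30 + 46225*(1/46656)*45369)) = √(211 + (30 + 233020225/5184)) = √(211 + 233175745/5184) = √(234269569/5184) = √234269569/72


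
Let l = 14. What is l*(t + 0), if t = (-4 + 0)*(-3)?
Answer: 168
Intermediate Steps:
t = 12 (t = -4*(-3) = 12)
l*(t + 0) = 14*(12 + 0) = 14*12 = 168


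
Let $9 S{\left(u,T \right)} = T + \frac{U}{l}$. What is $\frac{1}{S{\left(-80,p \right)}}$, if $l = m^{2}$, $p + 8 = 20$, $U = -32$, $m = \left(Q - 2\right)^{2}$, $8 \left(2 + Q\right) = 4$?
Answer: $\frac{21609}{28300} \approx 0.76357$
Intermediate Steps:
$Q = - \frac{3}{2}$ ($Q = -2 + \frac{1}{8} \cdot 4 = -2 + \frac{1}{2} = - \frac{3}{2} \approx -1.5$)
$m = \frac{49}{4}$ ($m = \left(- \frac{3}{2} - 2\right)^{2} = \left(- \frac{7}{2}\right)^{2} = \frac{49}{4} \approx 12.25$)
$p = 12$ ($p = -8 + 20 = 12$)
$l = \frac{2401}{16}$ ($l = \left(\frac{49}{4}\right)^{2} = \frac{2401}{16} \approx 150.06$)
$S{\left(u,T \right)} = - \frac{512}{21609} + \frac{T}{9}$ ($S{\left(u,T \right)} = \frac{T - \frac{32}{\frac{2401}{16}}}{9} = \frac{T - \frac{512}{2401}}{9} = \frac{- \frac{512}{2401} + T}{9} = - \frac{512}{21609} + \frac{T}{9}$)
$\frac{1}{S{\left(-80,p \right)}} = \frac{1}{- \frac{512}{21609} + \frac{1}{9} \cdot 12} = \frac{1}{- \frac{512}{21609} + \frac{4}{3}} = \frac{1}{\frac{28300}{21609}} = \frac{21609}{28300}$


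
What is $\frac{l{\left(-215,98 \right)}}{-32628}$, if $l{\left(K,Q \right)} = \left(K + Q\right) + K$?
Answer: $\frac{83}{8157} \approx 0.010175$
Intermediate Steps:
$l{\left(K,Q \right)} = Q + 2 K$
$\frac{l{\left(-215,98 \right)}}{-32628} = \frac{98 + 2 \left(-215\right)}{-32628} = \left(98 - 430\right) \left(- \frac{1}{32628}\right) = \left(-332\right) \left(- \frac{1}{32628}\right) = \frac{83}{8157}$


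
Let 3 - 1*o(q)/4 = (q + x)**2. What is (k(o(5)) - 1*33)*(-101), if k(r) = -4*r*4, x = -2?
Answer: -35451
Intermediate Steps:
o(q) = 12 - 4*(-2 + q)**2 (o(q) = 12 - 4*(q - 2)**2 = 12 - 4*(-2 + q)**2)
k(r) = -16*r
(k(o(5)) - 1*33)*(-101) = (-16*(12 - 4*(-2 + 5)**2) - 1*33)*(-101) = (-16*(12 - 4*3**2) - 33)*(-101) = (-16*(12 - 4*9) - 33)*(-101) = (-16*(12 - 36) - 33)*(-101) = (-16*(-24) - 33)*(-101) = (384 - 33)*(-101) = 351*(-101) = -35451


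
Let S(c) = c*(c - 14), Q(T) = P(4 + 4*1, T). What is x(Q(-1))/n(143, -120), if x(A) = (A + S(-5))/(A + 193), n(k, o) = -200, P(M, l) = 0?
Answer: -19/7720 ≈ -0.0024611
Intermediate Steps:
Q(T) = 0
S(c) = c*(-14 + c)
x(A) = (95 + A)/(193 + A) (x(A) = (A - 5*(-14 - 5))/(A + 193) = (A - 5*(-19))/(193 + A) = (A + 95)/(193 + A) = (95 + A)/(193 + A))
x(Q(-1))/n(143, -120) = ((95 + 0)/(193 + 0))/(-200) = (95/193)*(-1/200) = -19/7720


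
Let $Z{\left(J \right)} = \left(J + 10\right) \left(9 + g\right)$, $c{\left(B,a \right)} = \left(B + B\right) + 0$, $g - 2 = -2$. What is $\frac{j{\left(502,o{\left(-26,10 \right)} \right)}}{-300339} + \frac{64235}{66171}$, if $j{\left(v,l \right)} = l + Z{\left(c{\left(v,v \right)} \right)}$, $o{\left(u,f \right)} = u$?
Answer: $\frac{479233835}{509582871} \approx 0.94044$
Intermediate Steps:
$g = 0$ ($g = 2 - 2 = 0$)
$c{\left(B,a \right)} = 2 B$ ($c{\left(B,a \right)} = 2 B + 0 = 2 B$)
$Z{\left(J \right)} = 90 + 9 J$ ($Z{\left(J \right)} = \left(J + 10\right) \left(9 + 0\right) = \left(10 + J\right) 9 = 90 + 9 J$)
$j{\left(v,l \right)} = 90 + l + 18 v$ ($j{\left(v,l \right)} = l + \left(90 + 9 \cdot 2 v\right) = l + \left(90 + 18 v\right) = 90 + l + 18 v$)
$\frac{j{\left(502,o{\left(-26,10 \right)} \right)}}{-300339} + \frac{64235}{66171} = \frac{90 - 26 + 18 \cdot 502}{-300339} + \frac{64235}{66171} = \left(90 - 26 + 9036\right) \left(- \frac{1}{300339}\right) + 64235 \cdot \frac{1}{66171} = 9100 \left(- \frac{1}{300339}\right) + \frac{64235}{66171} = - \frac{700}{23103} + \frac{64235}{66171} = \frac{479233835}{509582871}$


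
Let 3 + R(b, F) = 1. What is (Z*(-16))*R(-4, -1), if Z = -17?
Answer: -544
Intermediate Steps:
R(b, F) = -2 (R(b, F) = -3 + 1 = -2)
(Z*(-16))*R(-4, -1) = -17*(-16)*(-2) = 272*(-2) = -544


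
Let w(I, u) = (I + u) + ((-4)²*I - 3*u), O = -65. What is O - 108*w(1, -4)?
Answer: -2765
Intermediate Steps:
w(I, u) = -2*u + 17*I (w(I, u) = (I + u) + (16*I - 3*u) = (I + u) + (-3*u + 16*I) = -2*u + 17*I)
O - 108*w(1, -4) = -65 - 108*(-2*(-4) + 17*1) = -65 - 108*(8 + 17) = -65 - 108*25 = -65 - 2700 = -2765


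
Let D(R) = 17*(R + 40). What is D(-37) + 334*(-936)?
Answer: -312573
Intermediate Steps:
D(R) = 680 + 17*R (D(R) = 17*(40 + R) = 680 + 17*R)
D(-37) + 334*(-936) = (680 + 17*(-37)) + 334*(-936) = (680 - 629) - 312624 = 51 - 312624 = -312573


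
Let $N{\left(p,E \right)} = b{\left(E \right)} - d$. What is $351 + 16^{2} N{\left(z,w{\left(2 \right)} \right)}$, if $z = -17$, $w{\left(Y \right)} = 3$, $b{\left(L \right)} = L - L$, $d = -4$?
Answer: $1375$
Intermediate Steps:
$b{\left(L \right)} = 0$
$N{\left(p,E \right)} = 4$ ($N{\left(p,E \right)} = 0 - -4 = 0 + 4 = 4$)
$351 + 16^{2} N{\left(z,w{\left(2 \right)} \right)} = 351 + 16^{2} \cdot 4 = 351 + 256 \cdot 4 = 351 + 1024 = 1375$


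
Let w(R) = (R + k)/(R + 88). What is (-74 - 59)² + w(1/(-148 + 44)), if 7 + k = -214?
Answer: 161849054/9151 ≈ 17687.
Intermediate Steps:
k = -221 (k = -7 - 214 = -221)
w(R) = (-221 + R)/(88 + R) (w(R) = (R - 221)/(R + 88) = (-221 + R)/(88 + R))
(-74 - 59)² + w(1/(-148 + 44)) = (-74 - 59)² + (-221 + 1/(-148 + 44))/(88 + 1/(-148 + 44)) = (-133)² + (-221 + 1/(-104))/(88 + 1/(-104)) = 17689 + (-221 - 1/104)/(88 - 1/104) = 17689 - 22985/104/(9151/104) = 17689 + (104/9151)*(-22985/104) = 17689 - 22985/9151 = 161849054/9151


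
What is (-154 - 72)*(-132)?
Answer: 29832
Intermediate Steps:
(-154 - 72)*(-132) = -226*(-132) = 29832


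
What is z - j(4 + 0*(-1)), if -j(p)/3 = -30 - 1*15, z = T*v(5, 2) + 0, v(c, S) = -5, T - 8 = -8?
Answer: -135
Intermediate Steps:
T = 0 (T = 8 - 8 = 0)
z = 0 (z = 0*(-5) + 0 = 0 + 0 = 0)
j(p) = 135 (j(p) = -3*(-30 - 1*15) = -3*(-30 - 15) = -3*(-45) = 135)
z - j(4 + 0*(-1)) = 0 - 1*135 = 0 - 135 = -135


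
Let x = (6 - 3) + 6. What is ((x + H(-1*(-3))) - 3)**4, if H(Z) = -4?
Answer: 16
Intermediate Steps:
x = 9 (x = 3 + 6 = 9)
((x + H(-1*(-3))) - 3)**4 = ((9 - 4) - 3)**4 = (5 - 3)**4 = 2**4 = 16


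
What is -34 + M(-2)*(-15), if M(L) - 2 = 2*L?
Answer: -4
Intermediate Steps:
M(L) = 2 + 2*L
-34 + M(-2)*(-15) = -34 + (2 + 2*(-2))*(-15) = -34 + (2 - 4)*(-15) = -34 - 2*(-15) = -34 + 30 = -4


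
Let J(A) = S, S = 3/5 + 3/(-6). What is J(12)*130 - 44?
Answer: -31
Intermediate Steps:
S = 1/10 (S = 3*(1/5) + 3*(-1/6) = 3/5 - 1/2 = 1/10 ≈ 0.10000)
J(A) = 1/10
J(12)*130 - 44 = (1/10)*130 - 44 = 13 - 44 = -31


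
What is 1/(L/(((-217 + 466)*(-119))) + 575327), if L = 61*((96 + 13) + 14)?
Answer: 9877/5682502278 ≈ 1.7381e-6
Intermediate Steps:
L = 7503 (L = 61*(109 + 14) = 61*123 = 7503)
1/(L/(((-217 + 466)*(-119))) + 575327) = 1/(7503/(((-217 + 466)*(-119))) + 575327) = 1/(7503/((249*(-119))) + 575327) = 1/(7503/(-29631) + 575327) = 1/(7503*(-1/29631) + 575327) = 1/(-2501/9877 + 575327) = 1/(5682502278/9877) = 9877/5682502278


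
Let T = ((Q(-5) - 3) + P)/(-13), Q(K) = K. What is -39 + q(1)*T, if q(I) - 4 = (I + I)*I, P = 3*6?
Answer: -567/13 ≈ -43.615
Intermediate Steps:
P = 18
q(I) = 4 + 2*I² (q(I) = 4 + (I + I)*I = 4 + (2*I)*I = 4 + 2*I²)
T = -10/13 (T = ((-5 - 3) + 18)/(-13) = (-8 + 18)*(-1/13) = 10*(-1/13) = -10/13 ≈ -0.76923)
-39 + q(1)*T = -39 + (4 + 2*1²)*(-10/13) = -39 + (4 + 2*1)*(-10/13) = -39 + (4 + 2)*(-10/13) = -39 + 6*(-10/13) = -39 - 60/13 = -567/13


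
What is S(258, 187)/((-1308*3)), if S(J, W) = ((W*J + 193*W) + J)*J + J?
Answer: -1818814/327 ≈ -5562.1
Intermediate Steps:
S(J, W) = J + J*(J + 193*W + J*W) (S(J, W) = ((J*W + 193*W) + J)*J + J = ((193*W + J*W) + J)*J + J = (J + 193*W + J*W)*J + J = J*(J + 193*W + J*W) + J = J + J*(J + 193*W + J*W))
S(258, 187)/((-1308*3)) = (258*(1 + 258 + 193*187 + 258*187))/((-1308*3)) = (258*(1 + 258 + 36091 + 48246))/(-3924) = (258*84596)*(-1/3924) = 21825768*(-1/3924) = -1818814/327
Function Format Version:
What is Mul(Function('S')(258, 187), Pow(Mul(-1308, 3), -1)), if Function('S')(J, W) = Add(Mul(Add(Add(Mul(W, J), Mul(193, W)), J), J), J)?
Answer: Rational(-1818814, 327) ≈ -5562.1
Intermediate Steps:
Function('S')(J, W) = Add(J, Mul(J, Add(J, Mul(193, W), Mul(J, W)))) (Function('S')(J, W) = Add(Mul(Add(Add(Mul(J, W), Mul(193, W)), J), J), J) = Add(Mul(Add(Add(Mul(193, W), Mul(J, W)), J), J), J) = Add(Mul(Add(J, Mul(193, W), Mul(J, W)), J), J) = Add(Mul(J, Add(J, Mul(193, W), Mul(J, W))), J) = Add(J, Mul(J, Add(J, Mul(193, W), Mul(J, W)))))
Mul(Function('S')(258, 187), Pow(Mul(-1308, 3), -1)) = Mul(Mul(258, Add(1, 258, Mul(193, 187), Mul(258, 187))), Pow(Mul(-1308, 3), -1)) = Mul(Mul(258, Add(1, 258, 36091, 48246)), Pow(-3924, -1)) = Mul(Mul(258, 84596), Rational(-1, 3924)) = Mul(21825768, Rational(-1, 3924)) = Rational(-1818814, 327)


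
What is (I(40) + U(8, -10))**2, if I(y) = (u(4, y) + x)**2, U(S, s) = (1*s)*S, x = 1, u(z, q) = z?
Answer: 3025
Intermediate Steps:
U(S, s) = S*s (U(S, s) = s*S = S*s)
I(y) = 25 (I(y) = (4 + 1)**2 = 5**2 = 25)
(I(40) + U(8, -10))**2 = (25 + 8*(-10))**2 = (25 - 80)**2 = (-55)**2 = 3025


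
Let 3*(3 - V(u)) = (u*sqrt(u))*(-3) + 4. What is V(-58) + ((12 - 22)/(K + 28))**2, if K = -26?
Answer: 80/3 - 58*I*sqrt(58) ≈ 26.667 - 441.71*I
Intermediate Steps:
V(u) = 5/3 + u**(3/2) (V(u) = 3 - ((u*sqrt(u))*(-3) + 4)/3 = 3 - (u**(3/2)*(-3) + 4)/3 = 3 - (-3*u**(3/2) + 4)/3 = 3 - (4 - 3*u**(3/2))/3 = 3 + (-4/3 + u**(3/2)) = 5/3 + u**(3/2))
V(-58) + ((12 - 22)/(K + 28))**2 = (5/3 + (-58)**(3/2)) + ((12 - 22)/(-26 + 28))**2 = (5/3 - 58*I*sqrt(58)) + (-10/2)**2 = (5/3 - 58*I*sqrt(58)) + (-10*1/2)**2 = (5/3 - 58*I*sqrt(58)) + (-5)**2 = (5/3 - 58*I*sqrt(58)) + 25 = 80/3 - 58*I*sqrt(58)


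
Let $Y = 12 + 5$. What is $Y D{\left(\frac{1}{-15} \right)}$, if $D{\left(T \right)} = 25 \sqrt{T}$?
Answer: $\frac{85 i \sqrt{15}}{3} \approx 109.73 i$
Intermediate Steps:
$Y = 17$
$Y D{\left(\frac{1}{-15} \right)} = 17 \cdot 25 \sqrt{\frac{1}{-15}} = 17 \cdot 25 \sqrt{- \frac{1}{15}} = 17 \cdot 25 \frac{i \sqrt{15}}{15} = 17 \frac{5 i \sqrt{15}}{3} = \frac{85 i \sqrt{15}}{3}$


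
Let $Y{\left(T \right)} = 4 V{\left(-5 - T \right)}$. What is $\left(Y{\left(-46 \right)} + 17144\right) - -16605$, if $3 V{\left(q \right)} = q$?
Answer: $\frac{101411}{3} \approx 33804.0$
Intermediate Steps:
$V{\left(q \right)} = \frac{q}{3}$
$Y{\left(T \right)} = - \frac{20}{3} - \frac{4 T}{3}$ ($Y{\left(T \right)} = 4 \frac{-5 - T}{3} = 4 \left(- \frac{5}{3} - \frac{T}{3}\right) = - \frac{20}{3} - \frac{4 T}{3}$)
$\left(Y{\left(-46 \right)} + 17144\right) - -16605 = \left(\left(- \frac{20}{3} - - \frac{184}{3}\right) + 17144\right) - -16605 = \left(\left(- \frac{20}{3} + \frac{184}{3}\right) + 17144\right) + 16605 = \left(\frac{164}{3} + 17144\right) + 16605 = \frac{51596}{3} + 16605 = \frac{101411}{3}$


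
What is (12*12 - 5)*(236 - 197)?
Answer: 5421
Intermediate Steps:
(12*12 - 5)*(236 - 197) = (144 - 5)*39 = 139*39 = 5421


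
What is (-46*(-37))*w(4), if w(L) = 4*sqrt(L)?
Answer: 13616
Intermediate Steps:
(-46*(-37))*w(4) = (-46*(-37))*(4*sqrt(4)) = 1702*(4*2) = 1702*8 = 13616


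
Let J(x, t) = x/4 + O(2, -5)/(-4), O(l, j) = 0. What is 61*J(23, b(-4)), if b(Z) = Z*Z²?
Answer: 1403/4 ≈ 350.75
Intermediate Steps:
b(Z) = Z³
J(x, t) = x/4 (J(x, t) = x/4 + 0/(-4) = x*(¼) + 0*(-¼) = x/4 + 0 = x/4)
61*J(23, b(-4)) = 61*((¼)*23) = 61*(23/4) = 1403/4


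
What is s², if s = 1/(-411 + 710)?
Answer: 1/89401 ≈ 1.1186e-5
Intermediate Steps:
s = 1/299 ≈ 0.0033445
s² = (1/299)² = 1/89401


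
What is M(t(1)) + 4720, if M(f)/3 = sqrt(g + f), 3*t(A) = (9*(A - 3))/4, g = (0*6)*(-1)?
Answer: 4720 + 3*I*sqrt(6)/2 ≈ 4720.0 + 3.6742*I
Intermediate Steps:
g = 0 (g = 0*(-1) = 0)
t(A) = -9/4 + 3*A/4 (t(A) = ((9*(A - 3))/4)/3 = ((9*(-3 + A))*(1/4))/3 = ((-27 + 9*A)*(1/4))/3 = (-27/4 + 9*A/4)/3 = -9/4 + 3*A/4)
M(f) = 3*sqrt(f) (M(f) = 3*sqrt(0 + f) = 3*sqrt(f))
M(t(1)) + 4720 = 3*sqrt(-9/4 + (3/4)*1) + 4720 = 3*sqrt(-9/4 + 3/4) + 4720 = 3*sqrt(-3/2) + 4720 = 3*(I*sqrt(6)/2) + 4720 = 3*I*sqrt(6)/2 + 4720 = 4720 + 3*I*sqrt(6)/2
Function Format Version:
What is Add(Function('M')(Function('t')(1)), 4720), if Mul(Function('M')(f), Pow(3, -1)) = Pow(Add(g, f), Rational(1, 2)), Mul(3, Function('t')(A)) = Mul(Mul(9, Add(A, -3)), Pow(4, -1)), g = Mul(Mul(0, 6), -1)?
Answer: Add(4720, Mul(Rational(3, 2), I, Pow(6, Rational(1, 2)))) ≈ Add(4720.0, Mul(3.6742, I))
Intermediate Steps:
g = 0 (g = Mul(0, -1) = 0)
Function('t')(A) = Add(Rational(-9, 4), Mul(Rational(3, 4), A)) (Function('t')(A) = Mul(Rational(1, 3), Mul(Mul(9, Add(A, -3)), Pow(4, -1))) = Mul(Rational(1, 3), Mul(Mul(9, Add(-3, A)), Rational(1, 4))) = Mul(Rational(1, 3), Mul(Add(-27, Mul(9, A)), Rational(1, 4))) = Mul(Rational(1, 3), Add(Rational(-27, 4), Mul(Rational(9, 4), A))) = Add(Rational(-9, 4), Mul(Rational(3, 4), A)))
Function('M')(f) = Mul(3, Pow(f, Rational(1, 2))) (Function('M')(f) = Mul(3, Pow(Add(0, f), Rational(1, 2))) = Mul(3, Pow(f, Rational(1, 2))))
Add(Function('M')(Function('t')(1)), 4720) = Add(Mul(3, Pow(Add(Rational(-9, 4), Mul(Rational(3, 4), 1)), Rational(1, 2))), 4720) = Add(Mul(3, Pow(Add(Rational(-9, 4), Rational(3, 4)), Rational(1, 2))), 4720) = Add(Mul(3, Pow(Rational(-3, 2), Rational(1, 2))), 4720) = Add(Mul(3, Mul(Rational(1, 2), I, Pow(6, Rational(1, 2)))), 4720) = Add(Mul(Rational(3, 2), I, Pow(6, Rational(1, 2))), 4720) = Add(4720, Mul(Rational(3, 2), I, Pow(6, Rational(1, 2))))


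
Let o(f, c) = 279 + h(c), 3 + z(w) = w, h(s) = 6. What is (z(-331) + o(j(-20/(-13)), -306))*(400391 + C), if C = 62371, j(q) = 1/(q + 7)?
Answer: -22675338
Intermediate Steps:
j(q) = 1/(7 + q)
z(w) = -3 + w
o(f, c) = 285 (o(f, c) = 279 + 6 = 285)
(z(-331) + o(j(-20/(-13)), -306))*(400391 + C) = ((-3 - 331) + 285)*(400391 + 62371) = (-334 + 285)*462762 = -49*462762 = -22675338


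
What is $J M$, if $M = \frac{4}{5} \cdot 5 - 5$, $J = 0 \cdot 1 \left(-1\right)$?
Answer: $0$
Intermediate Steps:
$J = 0$ ($J = 0 \left(-1\right) = 0$)
$M = -1$ ($M = 4 \cdot \frac{1}{5} \cdot 5 - 5 = \frac{4}{5} \cdot 5 - 5 = 4 - 5 = -1$)
$J M = 0 \left(-1\right) = 0$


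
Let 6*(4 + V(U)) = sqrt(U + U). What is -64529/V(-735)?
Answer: 1548696/341 + 451703*I*sqrt(30)/341 ≈ 4541.6 + 7255.4*I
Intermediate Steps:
V(U) = -4 + sqrt(2)*sqrt(U)/6 (V(U) = -4 + sqrt(U + U)/6 = -4 + sqrt(2*U)/6 = -4 + (sqrt(2)*sqrt(U))/6 = -4 + sqrt(2)*sqrt(U)/6)
-64529/V(-735) = -64529/(-4 + sqrt(2)*sqrt(-735)/6) = -64529/(-4 + sqrt(2)*(7*I*sqrt(15))/6) = -64529/(-4 + 7*I*sqrt(30)/6)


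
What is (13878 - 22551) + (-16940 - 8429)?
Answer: -34042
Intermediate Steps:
(13878 - 22551) + (-16940 - 8429) = -8673 - 25369 = -34042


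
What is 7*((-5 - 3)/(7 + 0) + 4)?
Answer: 20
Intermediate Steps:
7*((-5 - 3)/(7 + 0) + 4) = 7*(-8/7 + 4) = 7*(20/7) = 20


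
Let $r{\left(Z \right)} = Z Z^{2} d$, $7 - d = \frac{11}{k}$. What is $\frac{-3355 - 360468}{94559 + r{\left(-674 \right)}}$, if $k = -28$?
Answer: $\frac{2546761}{15844257829} \approx 0.00016074$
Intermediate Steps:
$d = \frac{207}{28}$ ($d = 7 - \frac{11}{-28} = 7 - 11 \left(- \frac{1}{28}\right) = 7 - - \frac{11}{28} = 7 + \frac{11}{28} = \frac{207}{28} \approx 7.3929$)
$r{\left(Z \right)} = \frac{207 Z^{3}}{28}$ ($r{\left(Z \right)} = Z Z^{2} \cdot \frac{207}{28} = Z^{3} \cdot \frac{207}{28} = \frac{207 Z^{3}}{28}$)
$\frac{-3355 - 360468}{94559 + r{\left(-674 \right)}} = \frac{-3355 - 360468}{94559 + \frac{207 \left(-674\right)^{3}}{28}} = - \frac{363823}{94559 + \frac{207}{28} \left(-306182024\right)} = - \frac{363823}{94559 - \frac{15844919742}{7}} = - \frac{363823}{- \frac{15844257829}{7}} = \left(-363823\right) \left(- \frac{7}{15844257829}\right) = \frac{2546761}{15844257829}$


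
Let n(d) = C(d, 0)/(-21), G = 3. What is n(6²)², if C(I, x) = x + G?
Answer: 1/49 ≈ 0.020408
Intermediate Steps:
C(I, x) = 3 + x (C(I, x) = x + 3 = 3 + x)
n(d) = -⅐ (n(d) = (3 + 0)/(-21) = 3*(-1/21) = -⅐)
n(6²)² = (-⅐)² = 1/49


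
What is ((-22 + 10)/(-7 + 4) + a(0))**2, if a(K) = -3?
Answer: 1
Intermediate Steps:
((-22 + 10)/(-7 + 4) + a(0))**2 = ((-22 + 10)/(-7 + 4) - 3)**2 = (-12/(-3) - 3)**2 = (-12*(-1/3) - 3)**2 = (4 - 3)**2 = 1**2 = 1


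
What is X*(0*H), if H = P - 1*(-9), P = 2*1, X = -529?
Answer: 0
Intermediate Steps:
P = 2
H = 11 (H = 2 - 1*(-9) = 2 + 9 = 11)
X*(0*H) = -0*11 = -529*0 = 0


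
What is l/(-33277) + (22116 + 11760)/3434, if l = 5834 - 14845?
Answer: 579117713/57136609 ≈ 10.136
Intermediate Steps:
l = -9011
l/(-33277) + (22116 + 11760)/3434 = -9011/(-33277) + (22116 + 11760)/3434 = -9011*(-1/33277) + 33876*(1/3434) = 9011/33277 + 16938/1717 = 579117713/57136609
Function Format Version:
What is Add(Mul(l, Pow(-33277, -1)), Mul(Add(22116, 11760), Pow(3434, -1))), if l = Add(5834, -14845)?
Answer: Rational(579117713, 57136609) ≈ 10.136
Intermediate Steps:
l = -9011
Add(Mul(l, Pow(-33277, -1)), Mul(Add(22116, 11760), Pow(3434, -1))) = Add(Mul(-9011, Pow(-33277, -1)), Mul(Add(22116, 11760), Pow(3434, -1))) = Add(Mul(-9011, Rational(-1, 33277)), Mul(33876, Rational(1, 3434))) = Add(Rational(9011, 33277), Rational(16938, 1717)) = Rational(579117713, 57136609)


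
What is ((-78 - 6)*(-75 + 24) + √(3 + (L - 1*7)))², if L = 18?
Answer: (4284 + √14)² ≈ 1.8385e+7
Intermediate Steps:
((-78 - 6)*(-75 + 24) + √(3 + (L - 1*7)))² = ((-78 - 6)*(-75 + 24) + √(3 + (18 - 1*7)))² = (-84*(-51) + √(3 + (18 - 7)))² = (4284 + √(3 + 11))² = (4284 + √14)²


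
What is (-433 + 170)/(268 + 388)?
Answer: -263/656 ≈ -0.40091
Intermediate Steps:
(-433 + 170)/(268 + 388) = -263/656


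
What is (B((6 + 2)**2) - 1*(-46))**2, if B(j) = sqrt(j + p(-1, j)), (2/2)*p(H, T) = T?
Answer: 2244 + 736*sqrt(2) ≈ 3284.9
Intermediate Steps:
p(H, T) = T
B(j) = sqrt(2)*sqrt(j) (B(j) = sqrt(j + j) = sqrt(2*j) = sqrt(2)*sqrt(j))
(B((6 + 2)**2) - 1*(-46))**2 = (sqrt(2)*sqrt((6 + 2)**2) - 1*(-46))**2 = (sqrt(2)*sqrt(8**2) + 46)**2 = (sqrt(2)*sqrt(64) + 46)**2 = (sqrt(2)*8 + 46)**2 = (8*sqrt(2) + 46)**2 = (46 + 8*sqrt(2))**2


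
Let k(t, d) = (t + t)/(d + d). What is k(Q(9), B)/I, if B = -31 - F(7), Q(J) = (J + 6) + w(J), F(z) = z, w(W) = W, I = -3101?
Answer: 12/58919 ≈ 0.00020367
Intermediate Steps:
Q(J) = 6 + 2*J (Q(J) = (J + 6) + J = (6 + J) + J = 6 + 2*J)
B = -38 (B = -31 - 1*7 = -31 - 7 = -38)
k(t, d) = t/d (k(t, d) = (2*t)/((2*d)) = (2*t)*(1/(2*d)) = t/d)
k(Q(9), B)/I = ((6 + 2*9)/(-38))/(-3101) = ((6 + 18)*(-1/38))*(-1/3101) = (24*(-1/38))*(-1/3101) = -12/19*(-1/3101) = 12/58919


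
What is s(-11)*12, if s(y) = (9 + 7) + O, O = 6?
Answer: 264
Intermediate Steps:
s(y) = 22 (s(y) = (9 + 7) + 6 = 16 + 6 = 22)
s(-11)*12 = 22*12 = 264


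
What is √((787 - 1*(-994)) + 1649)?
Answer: 7*√70 ≈ 58.566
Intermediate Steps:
√((787 - 1*(-994)) + 1649) = √((787 + 994) + 1649) = √(1781 + 1649) = √3430 = 7*√70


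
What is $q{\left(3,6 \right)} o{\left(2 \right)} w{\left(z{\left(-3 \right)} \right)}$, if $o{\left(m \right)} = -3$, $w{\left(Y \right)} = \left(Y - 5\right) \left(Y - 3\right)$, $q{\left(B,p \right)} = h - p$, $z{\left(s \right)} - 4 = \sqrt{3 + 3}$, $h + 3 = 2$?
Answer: $105$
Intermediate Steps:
$h = -1$ ($h = -3 + 2 = -1$)
$z{\left(s \right)} = 4 + \sqrt{6}$ ($z{\left(s \right)} = 4 + \sqrt{3 + 3} = 4 + \sqrt{6}$)
$q{\left(B,p \right)} = -1 - p$
$w{\left(Y \right)} = \left(-5 + Y\right) \left(-3 + Y\right)$
$q{\left(3,6 \right)} o{\left(2 \right)} w{\left(z{\left(-3 \right)} \right)} = \left(-1 - 6\right) \left(-3\right) \left(15 + \left(4 + \sqrt{6}\right)^{2} - 8 \left(4 + \sqrt{6}\right)\right) = \left(-1 - 6\right) \left(-3\right) \left(15 + \left(4 + \sqrt{6}\right)^{2} - \left(32 + 8 \sqrt{6}\right)\right) = \left(-7\right) \left(-3\right) \left(-17 + \left(4 + \sqrt{6}\right)^{2} - 8 \sqrt{6}\right) = 21 \left(-17 + \left(4 + \sqrt{6}\right)^{2} - 8 \sqrt{6}\right) = -357 - 168 \sqrt{6} + 21 \left(4 + \sqrt{6}\right)^{2}$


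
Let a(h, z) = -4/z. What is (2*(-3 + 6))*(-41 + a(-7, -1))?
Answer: -222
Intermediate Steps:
(2*(-3 + 6))*(-41 + a(-7, -1)) = (2*(-3 + 6))*(-41 - 4/(-1)) = (2*3)*(-41 - 4*(-1)) = 6*(-41 + 4) = 6*(-37) = -222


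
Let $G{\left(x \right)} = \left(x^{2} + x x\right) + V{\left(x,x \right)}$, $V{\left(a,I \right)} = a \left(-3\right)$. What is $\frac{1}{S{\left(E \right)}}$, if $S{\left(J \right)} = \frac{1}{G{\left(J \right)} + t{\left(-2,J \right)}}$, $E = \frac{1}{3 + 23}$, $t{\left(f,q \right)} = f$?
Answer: $- \frac{357}{169} \approx -2.1124$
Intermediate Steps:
$E = \frac{1}{26} \approx 0.038462$
$V{\left(a,I \right)} = - 3 a$
$G{\left(x \right)} = - 3 x + 2 x^{2}$ ($G{\left(x \right)} = \left(x^{2} + x x\right) - 3 x = \left(x^{2} + x^{2}\right) - 3 x = 2 x^{2} - 3 x = - 3 x + 2 x^{2}$)
$S{\left(J \right)} = \frac{1}{-2 + J \left(-3 + 2 J\right)}$ ($S{\left(J \right)} = \frac{1}{J \left(-3 + 2 J\right) - 2} = \frac{1}{-2 + J \left(-3 + 2 J\right)}$)
$\frac{1}{S{\left(E \right)}} = \frac{1}{\frac{1}{-2 - \frac{3}{26} + \frac{2}{676}}} = \frac{1}{\frac{1}{-2 - \frac{3}{26} + 2 \cdot \frac{1}{676}}} = \frac{1}{\frac{1}{-2 - \frac{3}{26} + \frac{1}{338}}} = \frac{1}{\frac{1}{- \frac{357}{169}}} = \frac{1}{- \frac{169}{357}} = - \frac{357}{169}$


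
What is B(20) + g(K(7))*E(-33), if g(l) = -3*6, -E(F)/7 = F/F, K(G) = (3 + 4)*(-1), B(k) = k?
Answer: 146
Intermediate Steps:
K(G) = -7 (K(G) = 7*(-1) = -7)
E(F) = -7 (E(F) = -7*F/F = -7*1 = -7)
g(l) = -18
B(20) + g(K(7))*E(-33) = 20 - 18*(-7) = 20 + 126 = 146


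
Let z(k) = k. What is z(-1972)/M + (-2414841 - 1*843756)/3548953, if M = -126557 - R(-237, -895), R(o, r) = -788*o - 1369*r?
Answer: -73626096085/80298610578 ≈ -0.91690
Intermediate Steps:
R(o, r) = -1369*r - 788*o
M = -1538568 (M = -126557 - (-1369*(-895) - 788*(-237)) = -126557 - (1225255 + 186756) = -126557 - 1*1412011 = -126557 - 1412011 = -1538568)
z(-1972)/M + (-2414841 - 1*843756)/3548953 = -1972/(-1538568) + (-2414841 - 1*843756)/3548953 = -1972*(-1/1538568) + (-2414841 - 843756)*(1/3548953) = 29/22626 - 3258597*1/3548953 = 29/22626 - 3258597/3548953 = -73626096085/80298610578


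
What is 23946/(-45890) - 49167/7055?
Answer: -18655482/2490415 ≈ -7.4909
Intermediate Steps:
23946/(-45890) - 49167/7055 = 23946*(-1/45890) - 49167*1/7055 = -921/1765 - 49167/7055 = -18655482/2490415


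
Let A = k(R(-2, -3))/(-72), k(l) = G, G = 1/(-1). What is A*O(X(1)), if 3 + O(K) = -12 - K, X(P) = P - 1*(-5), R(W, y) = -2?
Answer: -7/24 ≈ -0.29167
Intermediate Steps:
G = -1
k(l) = -1
X(P) = 5 + P (X(P) = P + 5 = 5 + P)
O(K) = -15 - K (O(K) = -3 + (-12 - K) = -15 - K)
A = 1/72 (A = -1/(-72) = -1*(-1/72) = 1/72 ≈ 0.013889)
A*O(X(1)) = (-15 - (5 + 1))/72 = (-15 - 1*6)/72 = (-15 - 6)/72 = (1/72)*(-21) = -7/24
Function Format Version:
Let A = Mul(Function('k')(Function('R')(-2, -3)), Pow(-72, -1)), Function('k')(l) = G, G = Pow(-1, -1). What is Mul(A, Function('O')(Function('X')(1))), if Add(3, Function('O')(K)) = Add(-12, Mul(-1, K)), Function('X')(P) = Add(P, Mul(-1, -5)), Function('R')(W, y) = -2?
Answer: Rational(-7, 24) ≈ -0.29167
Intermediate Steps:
G = -1
Function('k')(l) = -1
Function('X')(P) = Add(5, P) (Function('X')(P) = Add(P, 5) = Add(5, P))
Function('O')(K) = Add(-15, Mul(-1, K)) (Function('O')(K) = Add(-3, Add(-12, Mul(-1, K))) = Add(-15, Mul(-1, K)))
A = Rational(1, 72) (A = Mul(-1, Pow(-72, -1)) = Mul(-1, Rational(-1, 72)) = Rational(1, 72) ≈ 0.013889)
Mul(A, Function('O')(Function('X')(1))) = Mul(Rational(1, 72), Add(-15, Mul(-1, Add(5, 1)))) = Mul(Rational(1, 72), Add(-15, Mul(-1, 6))) = Mul(Rational(1, 72), Add(-15, -6)) = Mul(Rational(1, 72), -21) = Rational(-7, 24)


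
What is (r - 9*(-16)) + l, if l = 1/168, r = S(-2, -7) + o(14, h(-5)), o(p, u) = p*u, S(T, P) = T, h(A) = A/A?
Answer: 26209/168 ≈ 156.01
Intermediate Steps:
h(A) = 1
r = 12 (r = -2 + 14*1 = -2 + 14 = 12)
l = 1/168 ≈ 0.0059524
(r - 9*(-16)) + l = (12 - 9*(-16)) + 1/168 = (12 + 144) + 1/168 = 156 + 1/168 = 26209/168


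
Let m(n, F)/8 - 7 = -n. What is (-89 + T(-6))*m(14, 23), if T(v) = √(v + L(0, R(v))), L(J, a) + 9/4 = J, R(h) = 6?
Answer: 4984 - 28*I*√33 ≈ 4984.0 - 160.85*I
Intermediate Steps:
m(n, F) = 56 - 8*n (m(n, F) = 56 + 8*(-n) = 56 - 8*n)
L(J, a) = -9/4 + J
T(v) = √(-9/4 + v) (T(v) = √(v + (-9/4 + 0)) = √(v - 9/4) = √(-9/4 + v))
(-89 + T(-6))*m(14, 23) = (-89 + √(-9 + 4*(-6))/2)*(56 - 8*14) = (-89 + √(-9 - 24)/2)*(56 - 112) = (-89 + √(-33)/2)*(-56) = (-89 + (I*√33)/2)*(-56) = (-89 + I*√33/2)*(-56) = 4984 - 28*I*√33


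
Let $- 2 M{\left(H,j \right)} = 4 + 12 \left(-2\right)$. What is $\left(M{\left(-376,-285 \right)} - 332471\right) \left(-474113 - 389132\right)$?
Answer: $286995295945$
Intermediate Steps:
$M{\left(H,j \right)} = 10$ ($M{\left(H,j \right)} = - \frac{4 + 12 \left(-2\right)}{2} = - \frac{4 - 24}{2} = \left(- \frac{1}{2}\right) \left(-20\right) = 10$)
$\left(M{\left(-376,-285 \right)} - 332471\right) \left(-474113 - 389132\right) = \left(10 - 332471\right) \left(-474113 - 389132\right) = \left(-332461\right) \left(-863245\right) = 286995295945$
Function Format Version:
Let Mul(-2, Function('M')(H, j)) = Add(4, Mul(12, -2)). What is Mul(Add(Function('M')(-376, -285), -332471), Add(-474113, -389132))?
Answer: 286995295945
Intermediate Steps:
Function('M')(H, j) = 10 (Function('M')(H, j) = Mul(Rational(-1, 2), Add(4, Mul(12, -2))) = Mul(Rational(-1, 2), Add(4, -24)) = Mul(Rational(-1, 2), -20) = 10)
Mul(Add(Function('M')(-376, -285), -332471), Add(-474113, -389132)) = Mul(Add(10, -332471), Add(-474113, -389132)) = Mul(-332461, -863245) = 286995295945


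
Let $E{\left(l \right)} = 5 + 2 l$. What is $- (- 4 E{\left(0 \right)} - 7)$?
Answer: $27$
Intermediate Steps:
$- (- 4 E{\left(0 \right)} - 7) = - (- 4 \left(5 + 2 \cdot 0\right) - 7) = - (- 4 \left(5 + 0\right) - 7) = - (\left(-4\right) 5 - 7) = - (-20 - 7) = \left(-1\right) \left(-27\right) = 27$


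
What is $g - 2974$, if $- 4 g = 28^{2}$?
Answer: $-3170$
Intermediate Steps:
$g = -196$ ($g = - \frac{28^{2}}{4} = \left(- \frac{1}{4}\right) 784 = -196$)
$g - 2974 = -196 - 2974 = -3170$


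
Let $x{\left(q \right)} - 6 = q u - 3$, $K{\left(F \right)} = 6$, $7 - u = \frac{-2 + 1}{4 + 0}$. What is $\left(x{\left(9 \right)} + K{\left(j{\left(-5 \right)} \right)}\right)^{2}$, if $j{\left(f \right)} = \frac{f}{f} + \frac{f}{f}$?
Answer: $\frac{88209}{16} \approx 5513.1$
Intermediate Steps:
$j{\left(f \right)} = 2$ ($j{\left(f \right)} = 1 + 1 = 2$)
$u = \frac{29}{4}$ ($u = 7 - \frac{-2 + 1}{4 + 0} = 7 - - \frac{1}{4} = 7 + \frac{1}{4} = \frac{29}{4} \approx 7.25$)
$x{\left(q \right)} = 3 + \frac{29 q}{4}$ ($x{\left(q \right)} = 6 + \left(q \frac{29}{4} - 3\right) = 6 + \left(\frac{29 q}{4} - 3\right) = 6 + \left(-3 + \frac{29 q}{4}\right) = 3 + \frac{29 q}{4}$)
$\left(x{\left(9 \right)} + K{\left(j{\left(-5 \right)} \right)}\right)^{2} = \left(\left(3 + \frac{29}{4} \cdot 9\right) + 6\right)^{2} = \left(\left(3 + \frac{261}{4}\right) + 6\right)^{2} = \left(\frac{273}{4} + 6\right)^{2} = \left(\frac{297}{4}\right)^{2} = \frac{88209}{16}$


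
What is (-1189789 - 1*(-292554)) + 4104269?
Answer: 3207034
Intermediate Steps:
(-1189789 - 1*(-292554)) + 4104269 = (-1189789 + 292554) + 4104269 = -897235 + 4104269 = 3207034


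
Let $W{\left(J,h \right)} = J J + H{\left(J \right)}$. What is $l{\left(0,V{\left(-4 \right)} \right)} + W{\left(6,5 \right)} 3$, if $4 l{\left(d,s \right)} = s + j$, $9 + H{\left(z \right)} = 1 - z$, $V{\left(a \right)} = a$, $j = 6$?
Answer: $\frac{133}{2} \approx 66.5$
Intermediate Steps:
$H{\left(z \right)} = -8 - z$ ($H{\left(z \right)} = -9 - \left(-1 + z\right) = -8 - z$)
$l{\left(d,s \right)} = \frac{3}{2} + \frac{s}{4}$ ($l{\left(d,s \right)} = \frac{s + 6}{4} = \frac{6 + s}{4} = \frac{3}{2} + \frac{s}{4}$)
$W{\left(J,h \right)} = -8 + J^{2} - J$ ($W{\left(J,h \right)} = J J - \left(8 + J\right) = J^{2} - \left(8 + J\right) = -8 + J^{2} - J$)
$l{\left(0,V{\left(-4 \right)} \right)} + W{\left(6,5 \right)} 3 = \left(\frac{3}{2} + \frac{1}{4} \left(-4\right)\right) + \left(-8 + 6^{2} - 6\right) 3 = \left(\frac{3}{2} - 1\right) + \left(-8 + 36 - 6\right) 3 = \frac{1}{2} + 22 \cdot 3 = \frac{1}{2} + 66 = \frac{133}{2}$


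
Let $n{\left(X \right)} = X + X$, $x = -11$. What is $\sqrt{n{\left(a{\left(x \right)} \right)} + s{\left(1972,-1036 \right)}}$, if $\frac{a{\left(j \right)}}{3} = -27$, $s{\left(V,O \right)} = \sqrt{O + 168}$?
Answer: $\sqrt{-162 + 2 i \sqrt{217}} \approx 1.1527 + 12.78 i$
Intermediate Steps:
$s{\left(V,O \right)} = \sqrt{168 + O}$
$a{\left(j \right)} = -81$ ($a{\left(j \right)} = 3 \left(-27\right) = -81$)
$n{\left(X \right)} = 2 X$
$\sqrt{n{\left(a{\left(x \right)} \right)} + s{\left(1972,-1036 \right)}} = \sqrt{2 \left(-81\right) + \sqrt{168 - 1036}} = \sqrt{-162 + \sqrt{-868}} = \sqrt{-162 + 2 i \sqrt{217}}$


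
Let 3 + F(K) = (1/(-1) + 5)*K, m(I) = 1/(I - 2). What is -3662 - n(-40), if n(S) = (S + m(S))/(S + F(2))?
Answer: -5384821/1470 ≈ -3663.1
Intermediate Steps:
m(I) = 1/(-2 + I)
F(K) = -3 + 4*K (F(K) = -3 + (1/(-1) + 5)*K = -3 + (-1 + 5)*K = -3 + 4*K)
n(S) = (S + 1/(-2 + S))/(5 + S) (n(S) = (S + 1/(-2 + S))/(S + (-3 + 4*2)) = (S + 1/(-2 + S))/(S + (-3 + 8)) = (S + 1/(-2 + S))/(S + 5) = (S + 1/(-2 + S))/(5 + S))
-3662 - n(-40) = -3662 - (1 - 40*(-2 - 40))/((-2 - 40)*(5 - 40)) = -3662 - (1 - 40*(-42))/((-42)*(-35)) = -3662 - (-1)*(-1)*(1 + 1680)/(42*35) = -3662 - (-1)*(-1)*1681/(42*35) = -3662 - 1*1681/1470 = -3662 - 1681/1470 = -5384821/1470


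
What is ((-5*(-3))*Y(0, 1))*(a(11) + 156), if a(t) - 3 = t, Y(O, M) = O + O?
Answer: 0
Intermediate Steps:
Y(O, M) = 2*O
a(t) = 3 + t
((-5*(-3))*Y(0, 1))*(a(11) + 156) = ((-5*(-3))*(2*0))*((3 + 11) + 156) = (15*0)*(14 + 156) = 0*170 = 0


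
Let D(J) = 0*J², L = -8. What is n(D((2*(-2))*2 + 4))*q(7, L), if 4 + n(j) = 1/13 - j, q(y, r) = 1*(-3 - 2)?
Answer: 255/13 ≈ 19.615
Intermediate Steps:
D(J) = 0
q(y, r) = -5 (q(y, r) = 1*(-5) = -5)
n(j) = -51/13 - j (n(j) = -4 + (1/13 - j) = -51/13 - j)
n(D((2*(-2))*2 + 4))*q(7, L) = (-51/13 - 1*0)*(-5) = (-51/13 + 0)*(-5) = -51/13*(-5) = 255/13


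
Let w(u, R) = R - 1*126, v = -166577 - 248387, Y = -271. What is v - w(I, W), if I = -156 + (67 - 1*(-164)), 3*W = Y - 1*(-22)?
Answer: -414755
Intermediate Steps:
v = -414964
W = -83 (W = (-271 - 1*(-22))/3 = (-271 + 22)/3 = (⅓)*(-249) = -83)
I = 75 (I = -156 + (67 + 164) = -156 + 231 = 75)
w(u, R) = -126 + R (w(u, R) = R - 126 = -126 + R)
v - w(I, W) = -414964 - (-126 - 83) = -414964 - 1*(-209) = -414964 + 209 = -414755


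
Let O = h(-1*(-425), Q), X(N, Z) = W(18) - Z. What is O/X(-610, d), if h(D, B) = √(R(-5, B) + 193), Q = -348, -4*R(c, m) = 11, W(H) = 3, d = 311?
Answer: -√761/616 ≈ -0.044783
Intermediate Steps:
R(c, m) = -11/4 (R(c, m) = -¼*11 = -11/4)
X(N, Z) = 3 - Z
h(D, B) = √761/2 (h(D, B) = √(-11/4 + 193) = √(761/4) = √761/2)
O = √761/2 ≈ 13.793
O/X(-610, d) = (√761/2)/(3 - 1*311) = (√761/2)/(3 - 311) = (√761/2)/(-308) = (√761/2)*(-1/308) = -√761/616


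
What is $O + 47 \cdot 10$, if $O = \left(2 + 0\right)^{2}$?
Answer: $474$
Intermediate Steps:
$O = 4$ ($O = 2^{2} = 4$)
$O + 47 \cdot 10 = 4 + 47 \cdot 10 = 4 + 470 = 474$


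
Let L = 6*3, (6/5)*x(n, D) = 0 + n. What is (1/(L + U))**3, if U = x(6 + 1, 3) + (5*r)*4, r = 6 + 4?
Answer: 216/2422300607 ≈ 8.9171e-8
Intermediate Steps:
r = 10
x(n, D) = 5*n/6 (x(n, D) = 5*(0 + n)/6 = 5*n/6)
L = 18
U = 1235/6 (U = 5*(6 + 1)/6 + (5*10)*4 = (5/6)*7 + 50*4 = 35/6 + 200 = 1235/6 ≈ 205.83)
(1/(L + U))**3 = (1/(18 + 1235/6))**3 = (1/(1343/6))**3 = (6/1343)**3 = 216/2422300607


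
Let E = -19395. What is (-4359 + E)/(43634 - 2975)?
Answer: -7918/13553 ≈ -0.58422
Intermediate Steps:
(-4359 + E)/(43634 - 2975) = (-4359 - 19395)/(43634 - 2975) = -23754/40659 = -23754*1/40659 = -7918/13553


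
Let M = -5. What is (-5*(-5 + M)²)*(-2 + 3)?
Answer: -500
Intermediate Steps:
(-5*(-5 + M)²)*(-2 + 3) = (-5*(-5 - 5)²)*(-2 + 3) = -5*(-10)²*1 = -5*100*1 = -500*1 = -500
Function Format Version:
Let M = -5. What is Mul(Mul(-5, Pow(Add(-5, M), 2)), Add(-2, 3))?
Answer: -500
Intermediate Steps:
Mul(Mul(-5, Pow(Add(-5, M), 2)), Add(-2, 3)) = Mul(Mul(-5, Pow(Add(-5, -5), 2)), Add(-2, 3)) = Mul(Mul(-5, Pow(-10, 2)), 1) = Mul(Mul(-5, 100), 1) = Mul(-500, 1) = -500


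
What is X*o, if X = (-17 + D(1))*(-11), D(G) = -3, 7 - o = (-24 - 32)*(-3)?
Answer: -35420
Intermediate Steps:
o = -161 (o = 7 - (-24 - 32)*(-3) = 7 - (-56)*(-3) = 7 - 1*168 = 7 - 168 = -161)
X = 220 (X = (-17 - 3)*(-11) = -20*(-11) = 220)
X*o = 220*(-161) = -35420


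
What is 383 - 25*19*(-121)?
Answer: 57858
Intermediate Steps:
383 - 25*19*(-121) = 383 - 475*(-121) = 383 + 57475 = 57858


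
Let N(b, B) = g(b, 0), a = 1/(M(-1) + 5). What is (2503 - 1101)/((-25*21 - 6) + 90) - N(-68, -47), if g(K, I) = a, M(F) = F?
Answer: -6049/1764 ≈ -3.4291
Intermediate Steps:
a = 1/4 (a = 1/(-1 + 5) = 1/4 ≈ 0.25000)
g(K, I) = 1/4
N(b, B) = 1/4
(2503 - 1101)/((-25*21 - 6) + 90) - N(-68, -47) = (2503 - 1101)/((-25*21 - 6) + 90) - 1*1/4 = 1402/((-525 - 6) + 90) - 1/4 = 1402/(-531 + 90) - 1/4 = 1402/(-441) - 1/4 = 1402*(-1/441) - 1/4 = -1402/441 - 1/4 = -6049/1764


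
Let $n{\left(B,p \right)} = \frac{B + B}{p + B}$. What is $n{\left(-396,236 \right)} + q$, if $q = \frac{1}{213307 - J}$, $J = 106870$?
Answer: $\frac{10537283}{2128740} \approx 4.95$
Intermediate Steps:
$n{\left(B,p \right)} = \frac{2 B}{B + p}$
$q = \frac{1}{106437}$ ($q = \frac{1}{213307 - 106870} = \frac{1}{106437} \approx 9.3952 \cdot 10^{-6}$)
$n{\left(-396,236 \right)} + q = 2 \left(-396\right) \frac{1}{-396 + 236} + \frac{1}{106437} = 2 \left(-396\right) \frac{1}{-160} + \frac{1}{106437} = 2 \left(-396\right) \left(- \frac{1}{160}\right) + \frac{1}{106437} = \frac{99}{20} + \frac{1}{106437} = \frac{10537283}{2128740}$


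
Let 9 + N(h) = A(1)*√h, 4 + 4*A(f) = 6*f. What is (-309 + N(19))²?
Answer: (636 - √19)²/4 ≈ 99743.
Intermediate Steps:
A(f) = -1 + 3*f/2 (A(f) = -1 + (6*f)/4 = -1 + 3*f/2)
N(h) = -9 + √h/2 (N(h) = -9 + (-1 + (3/2)*1)*√h = -9 + (-1 + 3/2)*√h = -9 + √h/2)
(-309 + N(19))² = (-309 + (-9 + √19/2))² = (-318 + √19/2)²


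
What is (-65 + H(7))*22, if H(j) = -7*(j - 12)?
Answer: -660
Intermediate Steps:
H(j) = 84 - 7*j (H(j) = -7*(-12 + j) = 84 - 7*j)
(-65 + H(7))*22 = (-65 + (84 - 7*7))*22 = (-65 + (84 - 49))*22 = (-65 + 35)*22 = -30*22 = -660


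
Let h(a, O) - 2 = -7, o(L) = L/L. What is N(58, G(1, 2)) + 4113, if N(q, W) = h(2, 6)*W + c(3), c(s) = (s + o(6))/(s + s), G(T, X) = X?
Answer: 12311/3 ≈ 4103.7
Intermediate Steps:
o(L) = 1
h(a, O) = -5 (h(a, O) = 2 - 7 = -5)
c(s) = (1 + s)/(2*s) (c(s) = (s + 1)/(s + s) = (1 + s)/((2*s)) = (1 + s)*(1/(2*s)) = (1 + s)/(2*s))
N(q, W) = ⅔ - 5*W (N(q, W) = -5*W + (½)*(1 + 3)/3 = -5*W + (½)*(⅓)*4 = -5*W + ⅔ = ⅔ - 5*W)
N(58, G(1, 2)) + 4113 = (⅔ - 5*2) + 4113 = (⅔ - 10) + 4113 = -28/3 + 4113 = 12311/3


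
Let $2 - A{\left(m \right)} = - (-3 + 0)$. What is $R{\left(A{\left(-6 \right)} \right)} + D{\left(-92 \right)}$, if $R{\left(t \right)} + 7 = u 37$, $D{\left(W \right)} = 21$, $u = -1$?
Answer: $-23$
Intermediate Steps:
$A{\left(m \right)} = -1$ ($A{\left(m \right)} = 2 - - (-3 + 0) = 2 - \left(-1\right) \left(-3\right) = 2 - 3 = -1$)
$R{\left(t \right)} = -44$ ($R{\left(t \right)} = -7 - 37 = -44$)
$R{\left(A{\left(-6 \right)} \right)} + D{\left(-92 \right)} = -44 + 21 = -23$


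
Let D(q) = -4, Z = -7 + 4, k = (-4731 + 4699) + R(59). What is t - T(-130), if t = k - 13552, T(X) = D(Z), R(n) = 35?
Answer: -13545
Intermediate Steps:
k = 3 (k = (-4731 + 4699) + 35 = -32 + 35 = 3)
Z = -3
T(X) = -4
t = -13549 (t = 3 - 13552 = -13549)
t - T(-130) = -13549 - 1*(-4) = -13549 + 4 = -13545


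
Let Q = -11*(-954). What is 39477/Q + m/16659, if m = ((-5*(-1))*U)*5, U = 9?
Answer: 8148253/2158266 ≈ 3.7754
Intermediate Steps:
m = 225 (m = (-5*(-1)*9)*5 = (5*9)*5 = 45*5 = 225)
Q = 10494
39477/Q + m/16659 = 39477/10494 + 225/16659 = 39477*(1/10494) + 225*(1/16659) = 13159/3498 + 25/1851 = 8148253/2158266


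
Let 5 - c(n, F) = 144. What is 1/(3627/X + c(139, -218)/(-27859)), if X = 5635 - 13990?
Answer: -77587315/33294416 ≈ -2.3303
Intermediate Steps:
X = -8355
c(n, F) = -139 (c(n, F) = 5 - 1*144 = 5 - 144 = -139)
1/(3627/X + c(139, -218)/(-27859)) = 1/(3627/(-8355) - 139/(-27859)) = 1/(3627*(-1/8355) - 139*(-1/27859)) = 1/(-1209/2785 + 139/27859) = 1/(-33294416/77587315) = -77587315/33294416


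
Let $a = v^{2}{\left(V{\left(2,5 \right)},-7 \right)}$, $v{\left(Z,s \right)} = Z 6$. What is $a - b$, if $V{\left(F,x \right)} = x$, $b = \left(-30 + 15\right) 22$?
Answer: $1230$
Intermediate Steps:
$b = -330$ ($b = \left(-15\right) 22 = -330$)
$v{\left(Z,s \right)} = 6 Z$
$a = 900$ ($a = \left(6 \cdot 5\right)^{2} = 30^{2} = 900$)
$a - b = 900 - -330 = 900 + 330 = 1230$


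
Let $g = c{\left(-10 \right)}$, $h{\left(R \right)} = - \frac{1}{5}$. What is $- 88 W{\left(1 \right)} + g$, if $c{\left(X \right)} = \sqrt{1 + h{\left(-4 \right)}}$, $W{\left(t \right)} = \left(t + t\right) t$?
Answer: $-176 + \frac{2 \sqrt{5}}{5} \approx -175.11$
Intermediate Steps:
$W{\left(t \right)} = 2 t^{2}$ ($W{\left(t \right)} = 2 t t = 2 t^{2}$)
$h{\left(R \right)} = - \frac{1}{5}$ ($h{\left(R \right)} = \left(-1\right) \frac{1}{5} = - \frac{1}{5}$)
$c{\left(X \right)} = \frac{2 \sqrt{5}}{5}$ ($c{\left(X \right)} = \sqrt{1 - \frac{1}{5}} = \sqrt{\frac{4}{5}} = \frac{2 \sqrt{5}}{5}$)
$g = \frac{2 \sqrt{5}}{5} \approx 0.89443$
$- 88 W{\left(1 \right)} + g = - 88 \cdot 2 \cdot 1^{2} + \frac{2 \sqrt{5}}{5} = - 88 \cdot 2 \cdot 1 + \frac{2 \sqrt{5}}{5} = \left(-88\right) 2 + \frac{2 \sqrt{5}}{5} = -176 + \frac{2 \sqrt{5}}{5}$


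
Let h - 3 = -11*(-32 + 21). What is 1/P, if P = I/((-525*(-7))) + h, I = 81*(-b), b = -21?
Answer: 175/21781 ≈ 0.0080345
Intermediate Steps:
h = 124 (h = 3 - 11*(-32 + 21) = 3 - 11*(-11) = 3 + 121 = 124)
I = 1701 (I = 81*(-1*(-21)) = 81*21 = 1701)
P = 21781/175 (P = 1701/((-525*(-7))) + 124 = 1701/3675 + 124 = 1701*(1/3675) + 124 = 81/175 + 124 = 21781/175 ≈ 124.46)
1/P = 1/(21781/175) = 175/21781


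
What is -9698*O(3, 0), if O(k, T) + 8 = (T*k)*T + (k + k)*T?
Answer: 77584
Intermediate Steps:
O(k, T) = -8 + k*T² + 2*T*k (O(k, T) = -8 + ((T*k)*T + (k + k)*T) = -8 + (k*T² + (2*k)*T) = -8 + (k*T² + 2*T*k) = -8 + k*T² + 2*T*k)
-9698*O(3, 0) = -9698*(-8 + 3*0² + 2*0*3) = -9698*(-8 + 3*0 + 0) = -9698*(-8 + 0 + 0) = -9698*(-8) = 77584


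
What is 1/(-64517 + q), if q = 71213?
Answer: 1/6696 ≈ 0.00014934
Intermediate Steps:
1/(-64517 + q) = 1/(-64517 + 71213) = 1/6696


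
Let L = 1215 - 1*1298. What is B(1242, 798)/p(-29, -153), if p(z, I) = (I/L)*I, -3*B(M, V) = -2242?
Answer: -186086/70227 ≈ -2.6498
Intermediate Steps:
L = -83 (L = 1215 - 1298 = -83)
B(M, V) = 2242/3 (B(M, V) = -1/3*(-2242) = 2242/3)
p(z, I) = -I**2/83 (p(z, I) = (I/(-83))*I = (I*(-1/83))*I = (-I/83)*I = -I**2/83)
B(1242, 798)/p(-29, -153) = 2242/(3*((-1/83*(-153)**2))) = 2242/(3*((-1/83*23409))) = 2242/(3*(-23409/83)) = (2242/3)*(-83/23409) = -186086/70227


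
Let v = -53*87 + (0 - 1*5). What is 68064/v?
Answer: -8508/577 ≈ -14.745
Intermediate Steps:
v = -4616 (v = -4611 + (0 - 5) = -4611 - 5 = -4616)
68064/v = 68064/(-4616) = 68064*(-1/4616) = -8508/577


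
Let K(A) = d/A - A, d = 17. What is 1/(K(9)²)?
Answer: 81/4096 ≈ 0.019775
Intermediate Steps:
K(A) = -A + 17/A (K(A) = 17/A - A = -A + 17/A)
1/(K(9)²) = 1/((-1*9 + 17/9)²) = 1/((-9 + 17*(⅑))²) = 1/((-9 + 17/9)²) = 1/((-64/9)²) = 1/(4096/81) = 81/4096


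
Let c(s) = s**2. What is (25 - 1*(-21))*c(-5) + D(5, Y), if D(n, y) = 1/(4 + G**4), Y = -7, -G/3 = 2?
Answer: 1495001/1300 ≈ 1150.0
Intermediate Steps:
G = -6 (G = -3*2 = -6)
D(n, y) = 1/1300 (D(n, y) = 1/(4 + (-6)**4) = 1/(4 + 1296) = 1/1300)
(25 - 1*(-21))*c(-5) + D(5, Y) = (25 - 1*(-21))*(-5)**2 + 1/1300 = (25 + 21)*25 + 1/1300 = 46*25 + 1/1300 = 1150 + 1/1300 = 1495001/1300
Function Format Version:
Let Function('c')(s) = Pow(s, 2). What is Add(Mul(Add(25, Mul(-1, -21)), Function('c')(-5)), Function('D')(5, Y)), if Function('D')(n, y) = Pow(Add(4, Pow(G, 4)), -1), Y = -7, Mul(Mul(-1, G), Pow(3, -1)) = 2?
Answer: Rational(1495001, 1300) ≈ 1150.0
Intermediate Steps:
G = -6 (G = Mul(-3, 2) = -6)
Function('D')(n, y) = Rational(1, 1300) (Function('D')(n, y) = Pow(Add(4, Pow(-6, 4)), -1) = Pow(Add(4, 1296), -1) = Pow(1300, -1) = Rational(1, 1300))
Add(Mul(Add(25, Mul(-1, -21)), Function('c')(-5)), Function('D')(5, Y)) = Add(Mul(Add(25, Mul(-1, -21)), Pow(-5, 2)), Rational(1, 1300)) = Add(Mul(Add(25, 21), 25), Rational(1, 1300)) = Add(Mul(46, 25), Rational(1, 1300)) = Add(1150, Rational(1, 1300)) = Rational(1495001, 1300)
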